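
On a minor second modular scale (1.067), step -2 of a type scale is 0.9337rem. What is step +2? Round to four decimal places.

The gap is 2 − (-2) = 4 steps, so the factor is 1.067^4.
0.9337 × 1.067⁴ = 0.9337 × 1.29616 ≈ 1.2102

1.2102rem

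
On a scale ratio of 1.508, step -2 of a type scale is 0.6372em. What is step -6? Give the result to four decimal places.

0.6372 ÷ 1.508⁴ = 0.6372 ÷ 5.17137 ≈ 0.1232

0.1232em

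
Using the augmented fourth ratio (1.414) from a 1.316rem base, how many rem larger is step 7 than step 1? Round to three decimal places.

Step 1: 1.316 × 1.414 = 1.86082rem
Step 7: 1.316 × 1.414⁷ = 14.87311rem
Difference: 14.87311 − 1.86082 = 13.01229rem

13.012rem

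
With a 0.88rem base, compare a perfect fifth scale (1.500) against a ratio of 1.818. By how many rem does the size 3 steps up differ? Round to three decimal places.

Perfect fifth: 0.88 × 1.500³ = 2.97000rem
At 1.818: 0.88 × 1.818³ = 5.28767rem
Difference: 5.28767 − 2.97000 = 2.31767rem

2.318rem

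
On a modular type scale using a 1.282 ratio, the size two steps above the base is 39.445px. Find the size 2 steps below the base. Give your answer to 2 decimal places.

14.60px

39.445 ÷ 1.282⁴ = 39.445 ÷ 2.70117 ≈ 14.603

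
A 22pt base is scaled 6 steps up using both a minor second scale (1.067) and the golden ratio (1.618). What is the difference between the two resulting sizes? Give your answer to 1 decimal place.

Minor second: 22.0 × 1.067⁶ = 32.465pt
Golden ratio: 22.0 × 1.618⁶ = 394.724pt
Difference: 394.724 − 32.465 = 362.259pt

362.3pt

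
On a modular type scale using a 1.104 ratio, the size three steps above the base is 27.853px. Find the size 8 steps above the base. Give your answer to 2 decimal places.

27.853 × 1.104⁵ = 27.853 × 1.64001 ≈ 45.679

45.68px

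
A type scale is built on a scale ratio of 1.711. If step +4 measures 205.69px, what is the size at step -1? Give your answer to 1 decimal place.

14.0px

205.69 ÷ 1.711⁵ = 205.69 ÷ 14.66392 ≈ 14.027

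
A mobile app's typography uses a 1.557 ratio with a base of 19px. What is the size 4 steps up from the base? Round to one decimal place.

111.7px

Each step on a modular scale multiplies by the ratio, so the size n steps from the base is base × ratioⁿ.
19.0 × 1.557⁴ = 19.0 × 5.87698 ≈ 111.66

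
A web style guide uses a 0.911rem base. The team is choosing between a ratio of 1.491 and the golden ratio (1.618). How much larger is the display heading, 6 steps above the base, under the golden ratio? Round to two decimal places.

At 1.491: 0.911 × 1.491⁶ = 10.0089rem
Golden ratio: 0.911 × 1.618⁶ = 16.3452rem
Difference: 16.3452 − 10.0089 = 6.3363rem

6.34rem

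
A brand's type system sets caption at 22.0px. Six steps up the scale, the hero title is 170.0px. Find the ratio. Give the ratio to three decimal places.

1.406

r⁶ = 170.0 / 22.0, so r = (170.0/22.0)^(1/6).
r = 7.7273^(1/6) ≈ 1.4061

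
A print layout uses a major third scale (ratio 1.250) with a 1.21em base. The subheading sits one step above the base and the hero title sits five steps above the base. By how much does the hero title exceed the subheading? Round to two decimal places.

Step 1: 1.21 × 1.250 = 1.5125em
Step 5: 1.21 × 1.250⁵ = 3.6926em
Difference: 3.6926 − 1.5125 = 2.1801em

2.18em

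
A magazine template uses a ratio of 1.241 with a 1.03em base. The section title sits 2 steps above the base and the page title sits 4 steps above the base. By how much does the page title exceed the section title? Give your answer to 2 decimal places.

0.86em

Step 2: 1.03 × 1.241² = 1.5863em
Step 4: 1.03 × 1.241⁴ = 2.4430em
Difference: 2.4430 − 1.5863 = 0.8567em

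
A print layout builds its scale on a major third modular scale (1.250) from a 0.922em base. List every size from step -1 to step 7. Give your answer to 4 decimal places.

0.7376em, 0.9220em, 1.1525em, 1.4406em, 1.8008em, 2.2510em, 2.8137em, 3.5172em, 4.3964em

Step -1: 0.922 ÷ 1.250 = 0.7376
Step 0: 0.922em
Step 1: 0.922 × 1.250 = 1.1525
Step 2: 0.922 × 1.250² = 1.4406
Step 3: 0.922 × 1.250³ = 1.8008
Step 4: 0.922 × 1.250⁴ = 2.2510
Step 5: 0.922 × 1.250⁵ = 2.8137
Step 6: 0.922 × 1.250⁶ = 3.5172
Step 7: 0.922 × 1.250⁷ = 4.3964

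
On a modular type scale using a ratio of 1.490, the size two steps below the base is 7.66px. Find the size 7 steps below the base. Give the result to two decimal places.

The gap is -7 − (-2) = -5 steps, so the factor is 1.490^-5.
7.66 ÷ 1.490⁵ = 7.66 ÷ 7.34398 ≈ 1.043

1.04px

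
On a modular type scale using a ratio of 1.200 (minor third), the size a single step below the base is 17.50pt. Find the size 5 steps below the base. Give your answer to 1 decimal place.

8.4pt

17.50 ÷ 1.200⁴ = 17.50 ÷ 2.07360 ≈ 8.439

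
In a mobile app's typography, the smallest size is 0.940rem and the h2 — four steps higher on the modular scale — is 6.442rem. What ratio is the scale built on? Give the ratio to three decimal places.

1.618

The ratio satisfies 0.940 × r⁴ = 6.442, so r = (6.442 / 0.940)^(1/4).
r = 6.8532^(1/4) ≈ 1.6180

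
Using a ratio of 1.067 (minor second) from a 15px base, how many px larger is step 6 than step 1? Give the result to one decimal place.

6.1px

Step 1: 15.0 × 1.067 = 16.005px
Step 6: 15.0 × 1.067⁶ = 22.135px
Difference: 22.135 − 16.005 = 6.130px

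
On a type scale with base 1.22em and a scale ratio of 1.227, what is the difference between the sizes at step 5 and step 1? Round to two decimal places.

Step 1: 1.22 × 1.227 = 1.4969em
Step 5: 1.22 × 1.227⁵ = 3.3930em
Difference: 3.3930 − 1.4969 = 1.8961em

1.90em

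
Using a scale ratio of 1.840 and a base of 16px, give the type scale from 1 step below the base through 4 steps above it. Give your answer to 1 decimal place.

8.7px, 16.0px, 29.4px, 54.2px, 99.7px, 183.4px

Step -1: 16.0 ÷ 1.840 = 8.7
Step 0: 16px
Step 1: 16.0 × 1.840 = 29.4
Step 2: 16.0 × 1.840² = 54.2
Step 3: 16.0 × 1.840³ = 99.7
Step 4: 16.0 × 1.840⁴ = 183.4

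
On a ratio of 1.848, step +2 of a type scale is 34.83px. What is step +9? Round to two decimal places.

2563.70px

34.83 × 1.848⁷ = 34.83 × 73.60609 ≈ 2563.700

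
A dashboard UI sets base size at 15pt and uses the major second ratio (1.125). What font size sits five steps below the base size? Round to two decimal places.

15.0 ÷ 1.125⁵ = 15.0 ÷ 1.80203 ≈ 8.32

8.32pt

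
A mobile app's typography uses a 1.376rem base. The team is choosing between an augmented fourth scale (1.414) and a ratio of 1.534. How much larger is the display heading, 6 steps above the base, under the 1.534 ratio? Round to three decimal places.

6.932rem

Augmented fourth: 1.376 × 1.414⁶ = 10.99803rem
At 1.534: 1.376 × 1.534⁶ = 17.92960rem
Difference: 17.92960 − 10.99803 = 6.93157rem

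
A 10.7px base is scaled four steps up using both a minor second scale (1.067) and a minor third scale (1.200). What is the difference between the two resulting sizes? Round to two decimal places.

8.32px

Minor second: 10.7 × 1.067⁴ = 13.8689px
Minor third: 10.7 × 1.200⁴ = 22.1875px
Difference: 22.1875 − 13.8689 = 8.3186px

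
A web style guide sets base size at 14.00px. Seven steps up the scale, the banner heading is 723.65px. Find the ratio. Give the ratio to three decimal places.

r⁷ = 723.65 / 14.00, so r = (723.65/14.00)^(1/7).
r = 51.6893^(1/7) ≈ 1.7570

1.757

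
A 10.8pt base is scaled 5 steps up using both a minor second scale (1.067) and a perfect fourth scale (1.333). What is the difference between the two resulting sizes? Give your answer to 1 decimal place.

30.5pt

Minor second: 10.8 × 1.067⁵ = 14.936pt
Perfect fourth: 10.8 × 1.333⁵ = 45.454pt
Difference: 45.454 − 14.936 = 30.518pt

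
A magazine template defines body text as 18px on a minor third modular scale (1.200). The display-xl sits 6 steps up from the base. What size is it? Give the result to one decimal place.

53.7px

18.0 × 1.200⁶ = 18.0 × 2.98598 ≈ 53.75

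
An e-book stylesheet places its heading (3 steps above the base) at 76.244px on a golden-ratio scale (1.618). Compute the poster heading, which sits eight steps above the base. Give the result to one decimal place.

845.5px

76.244 × 1.618⁵ = 76.244 × 11.08901 ≈ 845.470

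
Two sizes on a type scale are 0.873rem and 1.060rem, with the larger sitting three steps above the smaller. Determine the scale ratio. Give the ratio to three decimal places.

r³ = 1.060 / 0.873, so r = (1.060/0.873)^(1/3).
r = 1.2142^(1/3) ≈ 1.0668

1.067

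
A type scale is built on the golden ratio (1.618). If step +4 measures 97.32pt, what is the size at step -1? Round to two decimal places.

8.78pt

The gap is -1 − (4) = -5 steps, so the factor is 1.618^-5.
97.32 ÷ 1.618⁵ = 97.32 ÷ 11.08901 ≈ 8.776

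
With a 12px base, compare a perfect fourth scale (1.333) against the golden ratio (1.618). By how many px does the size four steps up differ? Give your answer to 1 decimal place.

44.4px

Perfect fourth: 12.0 × 1.333⁴ = 37.888px
Golden ratio: 12.0 × 1.618⁴ = 82.242px
Difference: 82.242 − 37.888 = 44.354px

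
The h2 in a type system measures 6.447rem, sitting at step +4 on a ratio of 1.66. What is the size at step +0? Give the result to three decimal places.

6.447 ÷ 1.66⁴ = 6.447 ÷ 7.59333 ≈ 0.849

0.849rem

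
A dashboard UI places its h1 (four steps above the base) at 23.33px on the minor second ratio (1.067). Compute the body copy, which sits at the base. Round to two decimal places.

The gap is 0 − (4) = -4 steps, so the factor is 1.067^-4.
23.33 ÷ 1.067⁴ = 23.33 ÷ 1.29616 ≈ 17.999

18.00px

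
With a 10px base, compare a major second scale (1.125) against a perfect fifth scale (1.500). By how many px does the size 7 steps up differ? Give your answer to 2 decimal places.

148.05px

Major second: 10.0 × 1.125⁷ = 22.8070px
Perfect fifth: 10.0 × 1.500⁷ = 170.8594px
Difference: 170.8594 − 22.8070 = 148.0524px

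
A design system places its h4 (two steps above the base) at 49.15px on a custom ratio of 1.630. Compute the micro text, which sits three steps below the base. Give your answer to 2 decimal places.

4.27px

49.15 ÷ 1.630⁵ = 49.15 ÷ 11.50636 ≈ 4.272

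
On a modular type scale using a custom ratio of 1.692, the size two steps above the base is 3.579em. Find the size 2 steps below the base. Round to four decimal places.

3.579 ÷ 1.692⁴ = 3.579 ÷ 8.19599 ≈ 0.4367

0.4367em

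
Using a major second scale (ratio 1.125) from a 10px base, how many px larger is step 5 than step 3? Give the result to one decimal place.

Step 3: 10.0 × 1.125³ = 14.238px
Step 5: 10.0 × 1.125⁵ = 18.020px
Difference: 18.020 − 14.238 = 3.782px

3.8px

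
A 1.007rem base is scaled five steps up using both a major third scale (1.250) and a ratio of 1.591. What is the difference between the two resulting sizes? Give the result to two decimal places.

Major third: 1.007 × 1.250⁵ = 3.0731rem
At 1.591: 1.007 × 1.591⁵ = 10.2655rem
Difference: 10.2655 − 3.0731 = 7.1924rem

7.19rem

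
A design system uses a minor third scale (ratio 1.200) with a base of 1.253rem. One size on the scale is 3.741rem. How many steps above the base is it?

1.200ⁿ = 3.741 / 1.253 = 2.9856
n = ln(2.9856) / ln(1.200) = 1.0938 / 0.1823 ≈ 6.00

6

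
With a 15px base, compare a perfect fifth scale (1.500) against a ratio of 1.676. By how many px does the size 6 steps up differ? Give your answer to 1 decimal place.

Perfect fifth: 15.0 × 1.500⁶ = 170.859px
At 1.676: 15.0 × 1.676⁶ = 332.457px
Difference: 332.457 − 170.859 = 161.598px

161.6px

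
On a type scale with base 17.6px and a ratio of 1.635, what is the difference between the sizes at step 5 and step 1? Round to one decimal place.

176.9px

Step 1: 17.6 × 1.635 = 28.776px
Step 5: 17.6 × 1.635⁵ = 205.637px
Difference: 205.637 − 28.776 = 176.861px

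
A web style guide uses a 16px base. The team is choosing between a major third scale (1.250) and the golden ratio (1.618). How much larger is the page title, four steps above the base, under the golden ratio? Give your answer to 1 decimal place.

70.6px

Major third: 16.0 × 1.250⁴ = 39.062px
Golden ratio: 16.0 × 1.618⁴ = 109.656px
Difference: 109.656 − 39.062 = 70.594px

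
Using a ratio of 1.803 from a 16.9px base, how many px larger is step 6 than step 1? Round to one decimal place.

550.1px

Step 1: 16.9 × 1.803 = 30.471px
Step 6: 16.9 × 1.803⁶ = 580.579px
Difference: 580.579 − 30.471 = 550.108px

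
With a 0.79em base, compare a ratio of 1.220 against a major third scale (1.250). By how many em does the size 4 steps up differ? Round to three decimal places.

0.179em

At 1.220: 0.79 × 1.220⁴ = 1.75011em
Major third: 0.79 × 1.250⁴ = 1.92871em
Difference: 1.92871 − 1.75011 = 0.17860em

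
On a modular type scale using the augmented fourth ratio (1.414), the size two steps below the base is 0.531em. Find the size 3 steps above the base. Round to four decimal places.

0.531 × 1.414⁵ = 0.531 × 5.65258 ≈ 3.0015

3.0015em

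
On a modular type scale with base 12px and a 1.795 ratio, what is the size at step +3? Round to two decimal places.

69.40px

A modular type scale is a geometric sequence: sizeₙ = base × rⁿ.
12.0 × 1.795³ = 12.0 × 5.78353 ≈ 69.40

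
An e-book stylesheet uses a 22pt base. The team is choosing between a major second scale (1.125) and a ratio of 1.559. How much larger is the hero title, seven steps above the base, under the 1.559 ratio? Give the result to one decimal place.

Major second: 22.0 × 1.125⁷ = 50.175pt
At 1.559: 22.0 × 1.559⁷ = 492.431pt
Difference: 492.431 − 50.175 = 442.256pt

442.3pt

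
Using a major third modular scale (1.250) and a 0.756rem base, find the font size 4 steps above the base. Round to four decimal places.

1.8457rem

0.756 × 1.250⁴ = 0.756 × 2.44141 ≈ 1.8457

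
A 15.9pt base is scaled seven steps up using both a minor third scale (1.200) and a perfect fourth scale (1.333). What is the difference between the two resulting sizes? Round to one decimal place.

Minor third: 15.9 × 1.200⁷ = 56.973pt
Perfect fourth: 15.9 × 1.333⁷ = 118.907pt
Difference: 118.907 − 56.973 = 61.934pt

61.9pt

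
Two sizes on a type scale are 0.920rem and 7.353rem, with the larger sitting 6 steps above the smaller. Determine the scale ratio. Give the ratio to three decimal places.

r⁶ = 7.353 / 0.920, so r = (7.353/0.920)^(1/6).
r = 7.9924^(1/6) ≈ 1.4140

1.414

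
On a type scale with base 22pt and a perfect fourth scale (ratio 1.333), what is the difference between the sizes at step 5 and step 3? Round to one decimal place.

40.5pt

Step 3: 22.0 × 1.333³ = 52.109pt
Step 5: 22.0 × 1.333⁵ = 92.592pt
Difference: 92.592 − 52.109 = 40.483pt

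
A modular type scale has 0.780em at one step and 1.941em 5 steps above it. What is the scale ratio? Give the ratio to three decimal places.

1.200

r⁵ = 1.941 / 0.780, so r = (1.941/0.780)^(1/5).
r = 2.4885^(1/5) ≈ 1.2000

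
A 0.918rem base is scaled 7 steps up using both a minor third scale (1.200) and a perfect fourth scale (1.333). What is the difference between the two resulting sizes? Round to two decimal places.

3.58rem

Minor third: 0.918 × 1.200⁷ = 3.2894rem
Perfect fourth: 0.918 × 1.333⁷ = 6.8652rem
Difference: 6.8652 − 3.2894 = 3.5758rem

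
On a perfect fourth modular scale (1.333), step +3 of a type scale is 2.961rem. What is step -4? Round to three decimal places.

2.961 ÷ 1.333⁷ = 2.961 ÷ 7.47844 ≈ 0.396

0.396rem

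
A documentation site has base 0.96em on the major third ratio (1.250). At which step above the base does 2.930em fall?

1.250ⁿ = 2.930 / 0.96 = 3.0521
n = ln(3.0521) / ln(1.250) = 1.1158 / 0.2231 ≈ 5.00

5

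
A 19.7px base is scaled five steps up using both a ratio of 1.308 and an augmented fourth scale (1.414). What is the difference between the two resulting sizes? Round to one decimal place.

35.9px

At 1.308: 19.7 × 1.308⁵ = 75.423px
Augmented fourth: 19.7 × 1.414⁵ = 111.356px
Difference: 111.356 − 75.423 = 35.933px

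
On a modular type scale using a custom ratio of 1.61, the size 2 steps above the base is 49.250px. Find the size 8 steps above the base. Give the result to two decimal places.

857.75px

49.250 × 1.61⁶ = 49.250 × 17.41627 ≈ 857.752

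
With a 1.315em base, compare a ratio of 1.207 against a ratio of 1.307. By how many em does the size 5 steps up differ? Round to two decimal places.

At 1.207: 1.315 × 1.207⁵ = 3.3687em
At 1.307: 1.315 × 1.307⁵ = 5.0154em
Difference: 5.0154 − 3.3687 = 1.6467em

1.65em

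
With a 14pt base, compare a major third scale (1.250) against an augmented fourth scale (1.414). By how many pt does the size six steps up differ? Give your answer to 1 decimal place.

58.5pt

Major third: 14.0 × 1.250⁶ = 53.406pt
Augmented fourth: 14.0 × 1.414⁶ = 111.899pt
Difference: 111.899 − 53.406 = 58.493pt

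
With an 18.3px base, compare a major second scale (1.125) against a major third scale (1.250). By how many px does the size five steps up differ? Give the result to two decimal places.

22.87px

Major second: 18.3 × 1.125⁵ = 32.9772px
Major third: 18.3 × 1.250⁵ = 55.8472px
Difference: 55.8472 − 32.9772 = 22.8700px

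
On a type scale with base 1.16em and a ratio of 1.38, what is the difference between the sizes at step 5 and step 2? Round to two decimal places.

Step 2: 1.16 × 1.38² = 2.2091em
Step 5: 1.16 × 1.38⁵ = 5.8057em
Difference: 5.8057 − 2.2091 = 3.5966em

3.60em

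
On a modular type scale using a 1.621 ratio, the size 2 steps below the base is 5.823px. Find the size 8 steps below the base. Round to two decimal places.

5.823 ÷ 1.621⁶ = 5.823 ÷ 18.14254 ≈ 0.321

0.32px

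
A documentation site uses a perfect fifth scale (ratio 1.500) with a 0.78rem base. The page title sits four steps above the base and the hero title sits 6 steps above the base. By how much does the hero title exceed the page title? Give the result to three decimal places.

4.936rem

Step 4: 0.78 × 1.500⁴ = 3.94875rem
Step 6: 0.78 × 1.500⁶ = 8.88469rem
Difference: 8.88469 − 3.94875 = 4.93594rem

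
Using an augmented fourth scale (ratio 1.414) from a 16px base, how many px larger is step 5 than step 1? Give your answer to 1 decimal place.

67.8px

Step 1: 16.0 × 1.414 = 22.624px
Step 5: 16.0 × 1.414⁵ = 90.441px
Difference: 90.441 − 22.624 = 67.817px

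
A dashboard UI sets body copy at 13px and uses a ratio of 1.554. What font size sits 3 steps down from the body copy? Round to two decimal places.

3.46px

13.0 ÷ 1.554³ = 13.0 ÷ 3.75278 ≈ 3.46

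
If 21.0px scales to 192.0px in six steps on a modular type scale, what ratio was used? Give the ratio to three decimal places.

r⁶ = 192.0 / 21.0, so r = (192.0/21.0)^(1/6).
r = 9.1429^(1/6) ≈ 1.4460

1.446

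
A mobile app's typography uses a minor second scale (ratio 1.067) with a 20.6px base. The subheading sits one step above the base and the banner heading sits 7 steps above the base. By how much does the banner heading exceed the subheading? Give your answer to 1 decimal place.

Step 1: 20.6 × 1.067 = 21.980px
Step 7: 20.6 × 1.067⁷ = 32.435px
Difference: 32.435 − 21.980 = 10.455px

10.5px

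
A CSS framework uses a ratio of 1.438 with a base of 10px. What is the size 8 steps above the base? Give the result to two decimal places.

Each step on a modular scale multiplies by the ratio, so the size n steps from the base is base × ratioⁿ.
10.0 × 1.438⁸ = 10.0 × 18.28399 ≈ 182.84

182.84px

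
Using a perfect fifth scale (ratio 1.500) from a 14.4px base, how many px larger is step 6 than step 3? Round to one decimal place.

Step 3: 14.4 × 1.500³ = 48.600px
Step 6: 14.4 × 1.500⁶ = 164.025px
Difference: 164.025 − 48.600 = 115.425px

115.4px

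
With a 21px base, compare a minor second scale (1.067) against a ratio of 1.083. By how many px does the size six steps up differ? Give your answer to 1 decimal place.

2.9px

Minor second: 21.0 × 1.067⁶ = 30.989px
At 1.083: 21.0 × 1.083⁶ = 33.884px
Difference: 33.884 − 30.989 = 2.895px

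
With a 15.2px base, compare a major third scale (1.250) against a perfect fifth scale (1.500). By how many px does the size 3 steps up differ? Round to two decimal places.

Major third: 15.2 × 1.250³ = 29.6875px
Perfect fifth: 15.2 × 1.500³ = 51.3000px
Difference: 51.3000 − 29.6875 = 21.6125px

21.61px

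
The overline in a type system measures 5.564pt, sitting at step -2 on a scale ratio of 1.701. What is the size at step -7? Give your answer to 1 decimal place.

5.564 ÷ 1.701⁵ = 5.564 ÷ 14.24038 ≈ 0.391

0.4pt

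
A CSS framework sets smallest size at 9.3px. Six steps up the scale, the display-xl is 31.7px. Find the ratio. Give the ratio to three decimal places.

1.227

r⁶ = 31.7 / 9.3, so r = (31.7/9.3)^(1/6).
r = 3.4086^(1/6) ≈ 1.2268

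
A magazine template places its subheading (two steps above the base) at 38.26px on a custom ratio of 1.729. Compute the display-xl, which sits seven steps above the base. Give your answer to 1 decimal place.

591.2px

38.26 × 1.729⁵ = 38.26 × 15.45165 ≈ 591.180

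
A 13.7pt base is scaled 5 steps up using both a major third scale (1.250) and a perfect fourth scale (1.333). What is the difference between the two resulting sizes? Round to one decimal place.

Major third: 13.7 × 1.250⁵ = 41.809pt
Perfect fourth: 13.7 × 1.333⁵ = 57.660pt
Difference: 57.660 − 41.809 = 15.851pt

15.9pt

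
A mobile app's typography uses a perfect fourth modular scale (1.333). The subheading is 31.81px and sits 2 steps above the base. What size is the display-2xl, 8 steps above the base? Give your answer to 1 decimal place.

178.5px

The gap is 8 − (2) = 6 steps, so the factor is 1.333^6.
31.81 × 1.333⁶ = 31.81 × 5.61023 ≈ 178.462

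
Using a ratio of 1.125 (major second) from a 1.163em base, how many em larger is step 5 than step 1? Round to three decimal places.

Step 1: 1.163 × 1.125 = 1.30838em
Step 5: 1.163 × 1.125⁵ = 2.09576em
Difference: 2.09576 − 1.30838 = 0.78738em

0.787em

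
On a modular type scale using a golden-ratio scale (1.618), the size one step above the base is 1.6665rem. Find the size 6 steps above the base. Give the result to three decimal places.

1.6665 × 1.618⁵ = 1.6665 × 11.08901 ≈ 18.480

18.480rem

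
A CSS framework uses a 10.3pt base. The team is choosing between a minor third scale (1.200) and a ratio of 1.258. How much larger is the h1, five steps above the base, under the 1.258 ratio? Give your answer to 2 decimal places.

6.82pt

Minor third: 10.3 × 1.200⁵ = 25.6297pt
At 1.258: 10.3 × 1.258⁵ = 32.4519pt
Difference: 32.4519 − 25.6297 = 6.8222pt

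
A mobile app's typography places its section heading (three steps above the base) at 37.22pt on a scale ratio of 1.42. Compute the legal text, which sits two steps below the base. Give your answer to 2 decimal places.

6.45pt

Moving from step +3 to step -2 is 5 steps down, so divide by r⁵.
37.22 ÷ 1.42⁵ = 37.22 ÷ 5.77353 ≈ 6.447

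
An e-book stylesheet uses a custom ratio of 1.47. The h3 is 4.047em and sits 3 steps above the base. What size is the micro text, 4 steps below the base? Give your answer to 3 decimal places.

4.047 ÷ 1.47⁷ = 4.047 ÷ 14.83274 ≈ 0.273

0.273em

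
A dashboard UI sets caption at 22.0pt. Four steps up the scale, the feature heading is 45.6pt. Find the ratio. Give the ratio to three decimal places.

The ratio satisfies 22.0 × r⁴ = 45.6, so r = (45.6 / 22.0)^(1/4).
r = 2.0727^(1/4) ≈ 1.1999

1.200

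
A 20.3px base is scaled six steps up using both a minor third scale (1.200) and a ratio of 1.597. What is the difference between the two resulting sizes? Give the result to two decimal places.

Minor third: 20.3 × 1.200⁶ = 60.6155px
At 1.597: 20.3 × 1.597⁶ = 336.7639px
Difference: 336.7639 − 60.6155 = 276.1484px

276.15px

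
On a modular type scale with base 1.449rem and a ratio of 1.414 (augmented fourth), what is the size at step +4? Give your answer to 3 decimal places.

5.792rem

Each step on a modular scale multiplies by the ratio, so the size n steps from the base is base × ratioⁿ.
1.449 × 1.414⁴ = 1.449 × 3.99758 ≈ 5.792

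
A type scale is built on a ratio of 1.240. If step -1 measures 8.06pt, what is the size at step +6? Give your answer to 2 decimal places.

36.33pt

8.06 × 1.240⁷ = 8.06 × 4.50767 ≈ 36.332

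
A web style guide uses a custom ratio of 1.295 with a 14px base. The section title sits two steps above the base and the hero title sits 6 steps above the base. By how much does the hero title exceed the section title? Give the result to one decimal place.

42.6px

Step 2: 14.0 × 1.295² = 23.478px
Step 6: 14.0 × 1.295⁶ = 66.031px
Difference: 66.031 − 23.478 = 42.553px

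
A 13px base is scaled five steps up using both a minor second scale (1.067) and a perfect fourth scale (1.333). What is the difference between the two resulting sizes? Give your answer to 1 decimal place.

Minor second: 13.0 × 1.067⁵ = 17.979px
Perfect fourth: 13.0 × 1.333⁵ = 54.713px
Difference: 54.713 − 17.979 = 36.734px

36.7px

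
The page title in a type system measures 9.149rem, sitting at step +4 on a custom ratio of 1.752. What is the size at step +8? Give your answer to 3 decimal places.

86.201rem

The gap is 8 − (4) = 4 steps, so the factor is 1.752^4.
9.149 × 1.752⁴ = 9.149 × 9.42185 ≈ 86.201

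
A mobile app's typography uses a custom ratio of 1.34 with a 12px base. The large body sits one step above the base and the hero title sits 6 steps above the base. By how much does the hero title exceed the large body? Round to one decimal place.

Step 1: 12.0 × 1.34 = 16.080px
Step 6: 12.0 × 1.34⁶ = 69.472px
Difference: 69.472 − 16.080 = 53.392px

53.4px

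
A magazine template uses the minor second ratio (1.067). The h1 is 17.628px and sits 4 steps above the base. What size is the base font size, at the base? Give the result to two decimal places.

13.60px

Moving from step +4 to step +0 is 4 steps down, so divide by r⁴.
17.628 ÷ 1.067⁴ = 17.628 ÷ 1.29616 ≈ 13.600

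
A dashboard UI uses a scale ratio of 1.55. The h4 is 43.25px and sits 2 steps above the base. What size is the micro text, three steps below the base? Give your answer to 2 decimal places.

43.25 ÷ 1.55⁵ = 43.25 ÷ 8.94661 ≈ 4.834

4.83px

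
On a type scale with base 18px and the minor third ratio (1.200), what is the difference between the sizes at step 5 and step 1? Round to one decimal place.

23.2px

Step 1: 18.0 × 1.200 = 21.600px
Step 5: 18.0 × 1.200⁵ = 44.790px
Difference: 44.790 − 21.600 = 23.190px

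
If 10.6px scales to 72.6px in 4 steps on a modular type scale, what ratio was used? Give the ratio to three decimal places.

The ratio satisfies 10.6 × r⁴ = 72.6, so r = (72.6 / 10.6)^(1/4).
r = 6.8491^(1/4) ≈ 1.6177

1.618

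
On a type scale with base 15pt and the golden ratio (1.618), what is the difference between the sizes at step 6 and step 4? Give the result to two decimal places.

Step 4: 15.0 × 1.618⁴ = 102.8029pt
Step 6: 15.0 × 1.618⁶ = 269.1302pt
Difference: 269.1302 − 102.8029 = 166.3273pt

166.33pt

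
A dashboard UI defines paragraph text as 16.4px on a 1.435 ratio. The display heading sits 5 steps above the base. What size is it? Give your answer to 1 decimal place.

99.8px

Each step on a modular scale multiplies by the ratio, so the size n steps from the base is base × ratioⁿ.
16.4 × 1.435⁵ = 16.4 × 6.08498 ≈ 99.79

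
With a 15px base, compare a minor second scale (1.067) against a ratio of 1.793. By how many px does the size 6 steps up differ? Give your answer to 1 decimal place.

476.3px

Minor second: 15.0 × 1.067⁶ = 22.135px
At 1.793: 15.0 × 1.793⁶ = 498.394px
Difference: 498.394 − 22.135 = 476.259px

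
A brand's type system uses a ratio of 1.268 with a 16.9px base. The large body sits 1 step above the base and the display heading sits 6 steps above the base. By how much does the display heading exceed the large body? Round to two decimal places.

48.81px

Step 1: 16.9 × 1.268 = 21.4292px
Step 6: 16.9 × 1.268⁶ = 70.2429px
Difference: 70.2429 − 21.4292 = 48.8137px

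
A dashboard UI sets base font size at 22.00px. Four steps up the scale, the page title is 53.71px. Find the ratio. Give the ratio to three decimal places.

1.250

The ratio satisfies 22.00 × r⁴ = 53.71, so r = (53.71 / 22.00)^(1/4).
r = 2.4414^(1/4) ≈ 1.2500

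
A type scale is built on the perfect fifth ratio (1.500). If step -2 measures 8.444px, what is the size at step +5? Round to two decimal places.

8.444 × 1.500⁷ = 8.444 × 17.08594 ≈ 144.274

144.27px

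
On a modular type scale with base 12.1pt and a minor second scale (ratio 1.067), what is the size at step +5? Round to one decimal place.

16.7pt

A modular type scale is a geometric sequence: sizeₙ = base × rⁿ.
12.1 × 1.067⁵ = 12.1 × 1.38300 ≈ 16.73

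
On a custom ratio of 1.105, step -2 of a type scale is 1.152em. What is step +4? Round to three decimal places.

Moving from step -2 to step +4 is 6 steps up, so multiply by r⁶.
1.152 × 1.105⁶ = 1.152 × 1.82043 ≈ 2.097

2.097em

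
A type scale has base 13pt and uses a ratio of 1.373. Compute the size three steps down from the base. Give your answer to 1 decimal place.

13.0 ÷ 1.373³ = 13.0 ÷ 2.58828 ≈ 5.02

5.0pt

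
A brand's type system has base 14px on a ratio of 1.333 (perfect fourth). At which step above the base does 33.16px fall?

1.333ⁿ = 33.16 / 14 = 2.3686
n = ln(2.3686) / ln(1.333) = 0.8623 / 0.2874 ≈ 3.00

3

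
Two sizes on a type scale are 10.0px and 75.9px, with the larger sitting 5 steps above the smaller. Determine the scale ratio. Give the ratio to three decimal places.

The ratio satisfies 10.0 × r⁵ = 75.9, so r = (75.9 / 10.0)^(1/5).
r = 7.5900^(1/5) ≈ 1.4999

1.500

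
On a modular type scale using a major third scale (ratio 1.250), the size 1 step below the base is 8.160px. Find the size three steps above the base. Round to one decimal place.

19.9px

The gap is 3 − (-1) = 4 steps, so the factor is 1.250^4.
8.160 × 1.250⁴ = 8.160 × 2.44141 ≈ 19.922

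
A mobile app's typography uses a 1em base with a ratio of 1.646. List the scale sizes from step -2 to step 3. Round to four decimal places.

0.3691em, 0.6075em, 1.0000em, 1.6460em, 2.7093em, 4.4595em

Step -2: 1.0 ÷ 1.646² = 0.3691
Step -1: 1.0 ÷ 1.646 = 0.6075
Step 0: 1em
Step 1: 1.0 × 1.646 = 1.6460
Step 2: 1.0 × 1.646² = 2.7093
Step 3: 1.0 × 1.646³ = 4.4595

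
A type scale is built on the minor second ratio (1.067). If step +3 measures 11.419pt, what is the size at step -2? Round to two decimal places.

8.26pt

The gap is -2 − (3) = -5 steps, so the factor is 1.067^-5.
11.419 ÷ 1.067⁵ = 11.419 ÷ 1.38300 ≈ 8.257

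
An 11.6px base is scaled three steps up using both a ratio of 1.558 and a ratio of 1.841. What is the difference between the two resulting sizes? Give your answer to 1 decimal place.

28.5px

At 1.558: 11.6 × 1.558³ = 43.869px
At 1.841: 11.6 × 1.841³ = 72.380px
Difference: 72.380 − 43.869 = 28.511px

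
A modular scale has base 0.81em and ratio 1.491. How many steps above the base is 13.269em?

1.491ⁿ = 13.269 / 0.81 = 16.3815
n = ln(16.3815) / ln(1.491) = 2.7962 / 0.3994 ≈ 7.00

7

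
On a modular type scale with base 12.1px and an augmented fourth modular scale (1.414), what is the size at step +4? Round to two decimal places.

48.37px

12.1 × 1.414⁴ = 12.1 × 3.99758 ≈ 48.37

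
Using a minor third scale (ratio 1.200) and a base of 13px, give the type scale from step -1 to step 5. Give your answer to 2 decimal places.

10.83px, 13.00px, 15.60px, 18.72px, 22.46px, 26.96px, 32.35px

Step -1: 13.0 ÷ 1.200 = 10.83
Step 0: 13px
Step 1: 13.0 × 1.200 = 15.60
Step 2: 13.0 × 1.200² = 18.72
Step 3: 13.0 × 1.200³ = 22.46
Step 4: 13.0 × 1.200⁴ = 26.96
Step 5: 13.0 × 1.200⁵ = 32.35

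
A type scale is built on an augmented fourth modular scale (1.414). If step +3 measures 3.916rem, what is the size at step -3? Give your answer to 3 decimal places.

Moving from step +3 to step -3 is 6 steps down, so divide by r⁶.
3.916 ÷ 1.414⁶ = 3.916 ÷ 7.99275 ≈ 0.490

0.490rem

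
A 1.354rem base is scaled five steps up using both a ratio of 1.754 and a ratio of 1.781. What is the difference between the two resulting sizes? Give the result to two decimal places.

1.78rem

At 1.754: 1.354 × 1.754⁵ = 22.4785rem
At 1.781: 1.354 × 1.781⁵ = 24.2627rem
Difference: 24.2627 − 22.4785 = 1.7842rem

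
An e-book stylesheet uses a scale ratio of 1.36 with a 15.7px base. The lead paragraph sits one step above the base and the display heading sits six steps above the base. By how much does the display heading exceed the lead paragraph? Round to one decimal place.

78.0px

Step 1: 15.7 × 1.36 = 21.352px
Step 6: 15.7 × 1.36⁶ = 99.342px
Difference: 99.342 − 21.352 = 77.990px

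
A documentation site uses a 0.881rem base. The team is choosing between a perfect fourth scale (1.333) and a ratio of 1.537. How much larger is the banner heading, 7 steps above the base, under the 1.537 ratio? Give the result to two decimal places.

Perfect fourth: 0.881 × 1.333⁷ = 6.5885rem
At 1.537: 0.881 × 1.537⁷ = 17.8523rem
Difference: 17.8523 − 6.5885 = 11.2638rem

11.26rem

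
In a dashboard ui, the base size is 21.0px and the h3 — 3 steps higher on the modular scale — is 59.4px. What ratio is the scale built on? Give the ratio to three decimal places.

1.414

r³ = 59.4 / 21.0, so r = (59.4/21.0)^(1/3).
r = 2.8286^(1/3) ≈ 1.4142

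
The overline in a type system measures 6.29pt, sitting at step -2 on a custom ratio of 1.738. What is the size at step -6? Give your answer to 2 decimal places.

6.29 ÷ 1.738⁴ = 6.29 ÷ 9.12429 ≈ 0.689

0.69pt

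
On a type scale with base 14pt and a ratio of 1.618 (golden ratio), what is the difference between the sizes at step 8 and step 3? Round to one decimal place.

Step 3: 14.0 × 1.618³ = 59.301pt
Step 8: 14.0 × 1.618⁸ = 657.591pt
Difference: 657.591 − 59.301 = 598.290pt

598.3pt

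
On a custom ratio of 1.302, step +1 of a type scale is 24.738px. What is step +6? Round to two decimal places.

24.738 × 1.302⁵ = 24.738 × 3.74158 ≈ 92.559

92.56px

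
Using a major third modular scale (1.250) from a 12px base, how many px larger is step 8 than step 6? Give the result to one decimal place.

25.7px

Step 6: 12.0 × 1.250⁶ = 45.776px
Step 8: 12.0 × 1.250⁸ = 71.526px
Difference: 71.526 − 45.776 = 25.750px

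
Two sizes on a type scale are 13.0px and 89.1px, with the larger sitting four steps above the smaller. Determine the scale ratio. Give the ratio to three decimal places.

1.618

r⁴ = 89.1 / 13.0, so r = (89.1/13.0)^(1/4).
r = 6.8538^(1/4) ≈ 1.6180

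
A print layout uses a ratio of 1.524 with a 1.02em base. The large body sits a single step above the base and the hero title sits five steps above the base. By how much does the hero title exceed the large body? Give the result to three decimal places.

6.831em

Step 1: 1.02 × 1.524 = 1.55448em
Step 5: 1.02 × 1.524⁵ = 8.38542em
Difference: 8.38542 − 1.55448 = 6.83094em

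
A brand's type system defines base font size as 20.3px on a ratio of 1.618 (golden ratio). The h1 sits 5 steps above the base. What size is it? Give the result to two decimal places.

Every step multiplies by the scale ratio.
20.3 × 1.618⁵ = 20.3 × 11.08901 ≈ 225.11

225.11px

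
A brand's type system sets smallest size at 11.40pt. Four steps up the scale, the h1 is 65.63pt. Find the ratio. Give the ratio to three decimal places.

1.549

r⁴ = 65.63 / 11.40, so r = (65.63/11.40)^(1/4).
r = 5.7570^(1/4) ≈ 1.5490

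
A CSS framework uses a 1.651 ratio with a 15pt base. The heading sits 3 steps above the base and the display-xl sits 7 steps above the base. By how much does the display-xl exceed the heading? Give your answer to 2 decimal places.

Step 3: 15.0 × 1.651³ = 67.5045pt
Step 7: 15.0 × 1.651⁷ = 501.5575pt
Difference: 501.5575 − 67.5045 = 434.0530pt

434.05pt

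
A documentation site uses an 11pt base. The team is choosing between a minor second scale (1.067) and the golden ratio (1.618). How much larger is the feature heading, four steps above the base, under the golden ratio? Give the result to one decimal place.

Minor second: 11.0 × 1.067⁴ = 14.258pt
Golden ratio: 11.0 × 1.618⁴ = 75.389pt
Difference: 75.389 − 14.258 = 61.131pt

61.1pt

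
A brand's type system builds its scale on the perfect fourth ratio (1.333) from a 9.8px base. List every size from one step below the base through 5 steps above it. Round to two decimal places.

7.35px, 9.80px, 13.06px, 17.41px, 23.21px, 30.94px, 41.25px

Step -1: 9.8 ÷ 1.333 = 7.35
Step 0: 9.8px
Step 1: 9.8 × 1.333 = 13.06
Step 2: 9.8 × 1.333² = 17.41
Step 3: 9.8 × 1.333³ = 23.21
Step 4: 9.8 × 1.333⁴ = 30.94
Step 5: 9.8 × 1.333⁵ = 41.25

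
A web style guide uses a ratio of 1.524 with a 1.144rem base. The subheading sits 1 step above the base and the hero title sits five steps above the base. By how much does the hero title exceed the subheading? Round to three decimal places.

Step 1: 1.144 × 1.524 = 1.74346rem
Step 5: 1.144 × 1.524⁵ = 9.40483rem
Difference: 9.40483 − 1.74346 = 7.66137rem

7.661rem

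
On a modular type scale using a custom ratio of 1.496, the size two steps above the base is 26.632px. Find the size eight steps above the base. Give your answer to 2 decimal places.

298.53px

26.632 × 1.496⁶ = 26.632 × 11.20959 ≈ 298.534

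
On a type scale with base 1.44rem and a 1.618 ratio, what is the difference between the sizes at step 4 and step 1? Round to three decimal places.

7.539rem

Step 1: 1.44 × 1.618 = 2.32992rem
Step 4: 1.44 × 1.618⁴ = 9.86908rem
Difference: 9.86908 − 2.32992 = 7.53916rem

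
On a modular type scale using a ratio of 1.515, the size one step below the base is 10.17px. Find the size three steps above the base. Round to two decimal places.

The gap is 3 − (-1) = 4 steps, so the factor is 1.515^4.
10.17 × 1.515⁴ = 10.17 × 5.26806 ≈ 53.576

53.58px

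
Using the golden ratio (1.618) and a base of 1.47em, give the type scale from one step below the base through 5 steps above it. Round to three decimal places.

0.909em, 1.470em, 2.378em, 3.848em, 6.227em, 10.075em, 16.301em

Step -1: 1.47 ÷ 1.618 = 0.909
Step 0: 1.47em
Step 1: 1.47 × 1.618 = 2.378
Step 2: 1.47 × 1.618² = 3.848
Step 3: 1.47 × 1.618³ = 6.227
Step 4: 1.47 × 1.618⁴ = 10.075
Step 5: 1.47 × 1.618⁵ = 16.301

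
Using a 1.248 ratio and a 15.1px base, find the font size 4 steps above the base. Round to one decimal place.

36.6px

Each step on a modular scale multiplies by the ratio, so the size n steps from the base is base × ratioⁿ.
15.1 × 1.248⁴ = 15.1 × 2.42582 ≈ 36.63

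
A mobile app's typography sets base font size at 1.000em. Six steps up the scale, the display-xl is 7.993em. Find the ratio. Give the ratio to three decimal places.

The ratio satisfies 1.000 × r⁶ = 7.993, so r = (7.993 / 1.000)^(1/6).
r = 7.9930^(1/6) ≈ 1.4140

1.414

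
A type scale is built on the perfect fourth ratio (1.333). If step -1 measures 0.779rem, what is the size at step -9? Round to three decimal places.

0.779 ÷ 1.333⁸ = 0.779 ÷ 9.96876 ≈ 0.078

0.078rem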